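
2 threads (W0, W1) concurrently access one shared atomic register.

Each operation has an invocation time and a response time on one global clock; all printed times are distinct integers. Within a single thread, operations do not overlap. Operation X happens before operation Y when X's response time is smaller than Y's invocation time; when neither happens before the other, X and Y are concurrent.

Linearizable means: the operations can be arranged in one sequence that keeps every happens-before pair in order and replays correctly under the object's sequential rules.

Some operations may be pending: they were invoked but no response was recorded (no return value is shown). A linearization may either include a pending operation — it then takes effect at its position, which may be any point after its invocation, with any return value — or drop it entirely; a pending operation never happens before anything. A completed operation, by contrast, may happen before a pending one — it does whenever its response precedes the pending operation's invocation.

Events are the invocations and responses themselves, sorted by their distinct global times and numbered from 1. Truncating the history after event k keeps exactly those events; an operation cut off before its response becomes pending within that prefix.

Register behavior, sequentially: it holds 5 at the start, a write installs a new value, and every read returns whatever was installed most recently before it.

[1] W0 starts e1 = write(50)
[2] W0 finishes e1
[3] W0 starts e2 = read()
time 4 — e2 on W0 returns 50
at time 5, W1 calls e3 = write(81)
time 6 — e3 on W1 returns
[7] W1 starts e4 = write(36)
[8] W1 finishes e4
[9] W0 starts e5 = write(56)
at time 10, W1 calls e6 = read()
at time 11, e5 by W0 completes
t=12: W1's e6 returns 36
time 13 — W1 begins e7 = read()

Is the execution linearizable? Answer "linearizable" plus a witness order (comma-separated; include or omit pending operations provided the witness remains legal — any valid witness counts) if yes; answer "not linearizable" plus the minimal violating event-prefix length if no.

linearizable — witness: e1, e2, e3, e4, e6, e5

1. e1 write(50), leaving value 50
2. e2 read() → 50, leaving value 50
3. e3 write(81), leaving value 81
4. e4 write(36), leaving value 36
5. e6 read() → 36, leaving value 36
6. e5 write(56), leaving value 56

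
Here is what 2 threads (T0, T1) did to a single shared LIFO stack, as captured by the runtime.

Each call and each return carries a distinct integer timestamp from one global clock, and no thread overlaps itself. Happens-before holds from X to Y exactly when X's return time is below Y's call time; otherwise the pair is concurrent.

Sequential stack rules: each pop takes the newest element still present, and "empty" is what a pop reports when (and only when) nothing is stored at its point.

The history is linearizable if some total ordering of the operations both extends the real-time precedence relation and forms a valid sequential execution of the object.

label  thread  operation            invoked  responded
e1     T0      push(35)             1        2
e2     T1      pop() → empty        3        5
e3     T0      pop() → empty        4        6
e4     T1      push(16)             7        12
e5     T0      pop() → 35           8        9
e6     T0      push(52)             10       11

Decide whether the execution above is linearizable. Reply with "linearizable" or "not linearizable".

not linearizable

the violation lands at event 6, e3's response at time 6: events 1..5 linearize, events 1..6 do not
no legal order exists: 2 real-time-consistent candidates over 3 completed LIFO stack operations, all rejected
take e1, e2, e3: step 2 already fails, because e2 pop() → empty cannot occur there
take e1, e3, e2: step 2 already fails, because e3 pop() → empty cannot occur there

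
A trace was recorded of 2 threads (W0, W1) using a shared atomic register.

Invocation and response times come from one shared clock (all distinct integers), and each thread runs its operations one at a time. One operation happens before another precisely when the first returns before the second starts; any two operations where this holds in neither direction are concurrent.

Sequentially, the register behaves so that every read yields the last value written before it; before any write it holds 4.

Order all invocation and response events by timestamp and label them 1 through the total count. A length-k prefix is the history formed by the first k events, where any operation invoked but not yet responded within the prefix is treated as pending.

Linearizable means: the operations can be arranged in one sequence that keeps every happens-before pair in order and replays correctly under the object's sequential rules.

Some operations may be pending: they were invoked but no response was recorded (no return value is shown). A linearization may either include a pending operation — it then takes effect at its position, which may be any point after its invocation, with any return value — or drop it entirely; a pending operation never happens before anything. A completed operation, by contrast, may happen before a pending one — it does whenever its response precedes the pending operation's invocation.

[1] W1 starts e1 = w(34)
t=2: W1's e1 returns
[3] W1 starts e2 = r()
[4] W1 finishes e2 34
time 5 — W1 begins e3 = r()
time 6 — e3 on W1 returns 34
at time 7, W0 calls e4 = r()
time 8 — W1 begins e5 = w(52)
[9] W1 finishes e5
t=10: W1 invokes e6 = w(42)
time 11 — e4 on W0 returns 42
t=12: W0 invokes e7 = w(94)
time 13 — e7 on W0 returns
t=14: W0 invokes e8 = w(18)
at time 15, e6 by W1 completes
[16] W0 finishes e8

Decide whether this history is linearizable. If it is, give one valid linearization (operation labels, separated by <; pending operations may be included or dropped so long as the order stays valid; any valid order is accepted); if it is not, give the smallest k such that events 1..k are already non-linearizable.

after step 1 (e1 w(34)): value 34
after step 2 (e2 r() → 34): value 34
after step 3 (e3 r() → 34): value 34
after step 4 (e5 w(52)): value 52
after step 5 (e6 w(42)): value 42
after step 6 (e4 r() → 42): value 42
after step 7 (e7 w(94)): value 94
after step 8 (e8 w(18)): value 18

linearizable — witness: e1 < e2 < e3 < e5 < e6 < e4 < e7 < e8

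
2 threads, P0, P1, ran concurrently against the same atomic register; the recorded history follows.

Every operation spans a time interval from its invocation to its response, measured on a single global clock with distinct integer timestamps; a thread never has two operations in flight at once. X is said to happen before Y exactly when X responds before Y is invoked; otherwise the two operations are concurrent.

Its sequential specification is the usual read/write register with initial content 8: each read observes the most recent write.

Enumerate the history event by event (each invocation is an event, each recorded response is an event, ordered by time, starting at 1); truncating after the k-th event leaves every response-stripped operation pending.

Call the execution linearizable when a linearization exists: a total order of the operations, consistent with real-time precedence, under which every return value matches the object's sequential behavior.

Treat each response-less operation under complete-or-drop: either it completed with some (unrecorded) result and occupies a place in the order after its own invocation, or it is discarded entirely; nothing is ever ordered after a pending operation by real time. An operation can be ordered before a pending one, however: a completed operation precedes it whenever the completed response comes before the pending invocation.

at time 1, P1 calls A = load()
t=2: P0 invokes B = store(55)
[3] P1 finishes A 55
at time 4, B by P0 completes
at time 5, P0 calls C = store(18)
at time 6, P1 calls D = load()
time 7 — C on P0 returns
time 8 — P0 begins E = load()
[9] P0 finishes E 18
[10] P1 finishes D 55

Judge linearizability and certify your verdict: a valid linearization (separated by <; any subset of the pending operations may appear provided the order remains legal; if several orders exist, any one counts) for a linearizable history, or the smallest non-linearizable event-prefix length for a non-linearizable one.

step 1: B store(55) — value 55
step 2: A load() → 55 — value 55
step 3: D load() → 55 — value 55
step 4: C store(18) — value 18
step 5: E load() → 18 — value 18

linearizable — witness: B < A < D < C < E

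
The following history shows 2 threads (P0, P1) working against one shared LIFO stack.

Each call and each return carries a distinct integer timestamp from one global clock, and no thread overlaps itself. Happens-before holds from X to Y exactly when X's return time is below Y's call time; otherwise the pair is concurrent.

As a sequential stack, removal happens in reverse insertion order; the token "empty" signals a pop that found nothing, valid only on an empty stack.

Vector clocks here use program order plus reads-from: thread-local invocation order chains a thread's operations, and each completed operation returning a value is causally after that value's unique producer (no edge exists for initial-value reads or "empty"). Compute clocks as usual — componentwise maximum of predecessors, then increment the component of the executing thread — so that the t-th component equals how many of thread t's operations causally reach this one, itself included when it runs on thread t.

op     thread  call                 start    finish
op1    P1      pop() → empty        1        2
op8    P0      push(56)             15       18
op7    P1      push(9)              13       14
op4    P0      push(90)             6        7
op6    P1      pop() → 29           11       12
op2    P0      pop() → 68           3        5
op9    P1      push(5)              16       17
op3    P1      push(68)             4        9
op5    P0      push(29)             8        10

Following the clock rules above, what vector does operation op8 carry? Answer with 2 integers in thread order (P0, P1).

root op op1, invoked 1: fresh clock plus P1's own tick → (0, 1)
invoked at 4, op3 merges VC(op1)=(0, 1) and bumps P1's slot → (0, 2)
invoked at 3, op2 merges VC(op3)=(0, 2) and bumps P0's slot → (1, 2)
invoked at 6, op4 merges VC(op2)=(1, 2) and bumps P0's slot → (2, 2)
invoked at 8, op5 merges VC(op4)=(2, 2) and bumps P0's slot → (3, 2)
invoked at 11, op6 merges VC(op3)=(0, 2), VC(op5)=(3, 2) and bumps P1's slot → (3, 3)
invoked at 15, op8 merges VC(op5)=(3, 2) and bumps P0's slot → (4, 2)
invoked at 13, op7 merges VC(op6)=(3, 3) and bumps P1's slot → (3, 4)
invoked at 16, op9 merges VC(op7)=(3, 4) and bumps P1's slot → (3, 5)
target: VC(op8) = (4, 2)

(4, 2)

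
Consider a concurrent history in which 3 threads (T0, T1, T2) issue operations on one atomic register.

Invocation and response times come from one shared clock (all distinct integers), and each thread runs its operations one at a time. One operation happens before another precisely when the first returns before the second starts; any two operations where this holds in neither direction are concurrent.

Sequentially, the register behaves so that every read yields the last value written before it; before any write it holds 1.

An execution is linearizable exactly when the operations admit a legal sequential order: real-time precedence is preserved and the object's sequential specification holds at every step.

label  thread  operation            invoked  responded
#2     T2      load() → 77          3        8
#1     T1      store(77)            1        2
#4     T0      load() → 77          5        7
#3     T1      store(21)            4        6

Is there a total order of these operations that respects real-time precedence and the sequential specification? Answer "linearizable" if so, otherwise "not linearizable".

a witness: #1, #2, #4, #3
step 1: #1 store(77) — value 77
step 2: #2 load() → 77 — value 77
step 3: #4 load() → 77 — value 77
step 4: #3 store(21) — value 21

linearizable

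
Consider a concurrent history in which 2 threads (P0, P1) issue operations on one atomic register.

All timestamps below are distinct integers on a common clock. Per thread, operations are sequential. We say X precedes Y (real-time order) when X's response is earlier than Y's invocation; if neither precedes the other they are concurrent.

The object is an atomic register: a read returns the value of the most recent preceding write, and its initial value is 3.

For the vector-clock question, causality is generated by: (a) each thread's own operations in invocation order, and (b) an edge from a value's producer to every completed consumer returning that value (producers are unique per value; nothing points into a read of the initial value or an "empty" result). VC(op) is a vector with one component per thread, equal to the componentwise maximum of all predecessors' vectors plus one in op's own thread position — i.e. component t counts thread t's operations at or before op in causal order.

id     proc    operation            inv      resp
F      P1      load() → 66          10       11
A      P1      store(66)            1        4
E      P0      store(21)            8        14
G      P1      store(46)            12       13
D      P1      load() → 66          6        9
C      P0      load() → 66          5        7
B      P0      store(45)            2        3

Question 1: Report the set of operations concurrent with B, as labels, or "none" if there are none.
Answer: A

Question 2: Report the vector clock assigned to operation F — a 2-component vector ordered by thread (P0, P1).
Answer: (0, 3)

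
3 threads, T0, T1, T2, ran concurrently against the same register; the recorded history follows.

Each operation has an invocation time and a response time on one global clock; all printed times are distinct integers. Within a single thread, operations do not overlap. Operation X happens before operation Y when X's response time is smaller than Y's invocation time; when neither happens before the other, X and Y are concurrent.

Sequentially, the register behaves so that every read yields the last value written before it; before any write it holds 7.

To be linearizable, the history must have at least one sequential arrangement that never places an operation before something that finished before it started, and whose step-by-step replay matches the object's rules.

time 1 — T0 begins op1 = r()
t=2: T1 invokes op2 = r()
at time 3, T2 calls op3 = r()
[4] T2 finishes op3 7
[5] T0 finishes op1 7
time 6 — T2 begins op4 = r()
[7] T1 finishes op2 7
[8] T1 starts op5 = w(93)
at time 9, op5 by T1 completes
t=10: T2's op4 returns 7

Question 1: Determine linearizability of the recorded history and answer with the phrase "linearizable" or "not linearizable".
one valid linearization: op1, op2, op3, op4, op5
step 1: op1 r() → 7 — value 7
step 2: op2 r() → 7 — value 7
step 3: op3 r() → 7 — value 7
step 4: op4 r() → 7 — value 7
step 5: op5 w(93) — value 93

linearizable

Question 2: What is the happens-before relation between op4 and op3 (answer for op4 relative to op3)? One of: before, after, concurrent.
Answer: after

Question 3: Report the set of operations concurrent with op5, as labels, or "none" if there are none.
Answer: op4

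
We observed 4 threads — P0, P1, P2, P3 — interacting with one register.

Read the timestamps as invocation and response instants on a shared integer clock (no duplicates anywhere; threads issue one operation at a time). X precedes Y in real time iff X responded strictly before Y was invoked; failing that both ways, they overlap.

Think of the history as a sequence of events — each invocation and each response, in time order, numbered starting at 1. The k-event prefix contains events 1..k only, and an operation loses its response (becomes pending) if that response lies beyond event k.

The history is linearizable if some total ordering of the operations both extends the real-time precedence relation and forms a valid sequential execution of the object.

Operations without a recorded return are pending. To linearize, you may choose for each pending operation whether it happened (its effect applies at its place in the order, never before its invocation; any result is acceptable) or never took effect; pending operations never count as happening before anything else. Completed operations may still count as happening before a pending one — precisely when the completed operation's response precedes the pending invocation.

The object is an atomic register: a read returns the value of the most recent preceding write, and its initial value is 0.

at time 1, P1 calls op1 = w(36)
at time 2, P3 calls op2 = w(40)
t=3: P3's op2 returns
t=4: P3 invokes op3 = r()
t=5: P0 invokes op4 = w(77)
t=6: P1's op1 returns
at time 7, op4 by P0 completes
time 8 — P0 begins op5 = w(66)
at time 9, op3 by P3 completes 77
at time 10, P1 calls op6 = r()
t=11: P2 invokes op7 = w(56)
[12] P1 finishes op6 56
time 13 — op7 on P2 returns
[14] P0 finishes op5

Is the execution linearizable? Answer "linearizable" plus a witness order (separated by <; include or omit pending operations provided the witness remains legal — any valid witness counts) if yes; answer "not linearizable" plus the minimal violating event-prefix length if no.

linearizable — witness: op1 < op2 < op4 < op3 < op5 < op7 < op6

step 1: op1 w(36) — value 36
step 2: op2 w(40) — value 40
step 3: op4 w(77) — value 77
step 4: op3 r() → 77 — value 77
step 5: op5 w(66) — value 66
step 6: op7 w(56) — value 56
step 7: op6 r() → 56 — value 56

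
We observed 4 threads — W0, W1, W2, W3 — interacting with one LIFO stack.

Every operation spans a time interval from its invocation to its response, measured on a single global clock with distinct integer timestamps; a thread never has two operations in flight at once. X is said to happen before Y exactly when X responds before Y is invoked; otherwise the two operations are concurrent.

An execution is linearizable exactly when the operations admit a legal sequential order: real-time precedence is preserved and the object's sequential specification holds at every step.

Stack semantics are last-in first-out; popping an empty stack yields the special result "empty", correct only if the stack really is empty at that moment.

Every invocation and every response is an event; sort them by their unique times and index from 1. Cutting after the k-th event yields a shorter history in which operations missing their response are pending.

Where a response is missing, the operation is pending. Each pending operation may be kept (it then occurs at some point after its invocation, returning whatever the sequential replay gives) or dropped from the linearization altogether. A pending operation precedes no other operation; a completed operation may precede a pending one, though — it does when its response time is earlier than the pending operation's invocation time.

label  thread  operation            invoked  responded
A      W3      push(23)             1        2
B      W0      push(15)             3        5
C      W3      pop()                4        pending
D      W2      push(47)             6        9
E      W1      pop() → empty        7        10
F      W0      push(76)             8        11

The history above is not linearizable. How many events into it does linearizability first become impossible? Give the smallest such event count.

10

events 1..9 are still linearizable — one witness is A, B, C, D:
step 1: A push(23) — stack <23>
step 2: B push(15) — stack <23,15>
step 3: C pop() (pending, included) — stack <23>
step 4: D push(47) — stack <23,47>
with event 10 included (E responding at time 10), all real-time-consistent orders fail
including or dropping the 2 pending operations (C, F) in any combination fails
e.g. A, B, D, E (pending dropped): illegal at step 4, since E pop() → empty cannot apply there
e.g. A, B, E, D (pending dropped): illegal at step 3, since E pop() → empty cannot apply there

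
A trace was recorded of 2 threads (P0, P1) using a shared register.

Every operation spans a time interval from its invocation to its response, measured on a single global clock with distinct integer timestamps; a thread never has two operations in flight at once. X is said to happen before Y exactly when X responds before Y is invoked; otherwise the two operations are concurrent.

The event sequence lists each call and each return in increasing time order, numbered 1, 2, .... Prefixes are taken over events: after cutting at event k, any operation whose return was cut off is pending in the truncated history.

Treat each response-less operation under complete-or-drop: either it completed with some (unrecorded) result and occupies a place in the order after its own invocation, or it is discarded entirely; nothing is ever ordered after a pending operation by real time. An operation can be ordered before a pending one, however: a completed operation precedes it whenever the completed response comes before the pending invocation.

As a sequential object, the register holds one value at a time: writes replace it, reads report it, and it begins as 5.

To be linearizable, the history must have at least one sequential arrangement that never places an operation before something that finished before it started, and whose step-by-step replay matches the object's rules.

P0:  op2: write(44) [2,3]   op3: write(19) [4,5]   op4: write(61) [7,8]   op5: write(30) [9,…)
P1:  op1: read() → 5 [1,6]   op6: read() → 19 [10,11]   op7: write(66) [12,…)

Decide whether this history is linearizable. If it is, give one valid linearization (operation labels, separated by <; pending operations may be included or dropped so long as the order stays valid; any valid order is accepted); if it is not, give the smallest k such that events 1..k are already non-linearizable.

not linearizable — minimal violating prefix: 11 events

the violation lands at event 11, op6's response at time 11: events 1..10 linearize, events 1..11 do not
5 completed operations, 3 real-time-consistent orders — every register replay fails
every completion of the 1 pending operation (op5) was checked; none linearizes
take op1, op2, op3, op4, op6 (pending dropped): step 5 already fails, because op6 read() → 19 cannot occur there
take op2, op1, op3, op4, op6 (pending dropped): step 2 already fails, because op1 read() → 5 cannot occur there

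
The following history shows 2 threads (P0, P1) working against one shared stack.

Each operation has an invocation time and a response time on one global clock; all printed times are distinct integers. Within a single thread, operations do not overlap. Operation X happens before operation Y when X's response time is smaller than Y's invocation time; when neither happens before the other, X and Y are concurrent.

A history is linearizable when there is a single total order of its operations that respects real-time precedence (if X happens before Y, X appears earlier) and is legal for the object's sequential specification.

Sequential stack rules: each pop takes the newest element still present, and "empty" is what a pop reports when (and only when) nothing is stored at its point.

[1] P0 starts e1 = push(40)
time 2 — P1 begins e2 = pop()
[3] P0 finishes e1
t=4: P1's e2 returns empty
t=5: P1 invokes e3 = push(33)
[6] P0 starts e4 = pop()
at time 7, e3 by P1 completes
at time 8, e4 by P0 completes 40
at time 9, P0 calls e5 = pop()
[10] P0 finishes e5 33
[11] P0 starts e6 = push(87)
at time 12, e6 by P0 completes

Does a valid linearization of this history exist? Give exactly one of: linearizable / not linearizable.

one valid linearization: e2, e1, e4, e3, e5, e6
after step 1 (e2 pop() → empty): stack <>
after step 2 (e1 push(40)): stack <40>
after step 3 (e4 pop() → 40): stack <>
after step 4 (e3 push(33)): stack <33>
after step 5 (e5 pop() → 33): stack <>
after step 6 (e6 push(87)): stack <87>

linearizable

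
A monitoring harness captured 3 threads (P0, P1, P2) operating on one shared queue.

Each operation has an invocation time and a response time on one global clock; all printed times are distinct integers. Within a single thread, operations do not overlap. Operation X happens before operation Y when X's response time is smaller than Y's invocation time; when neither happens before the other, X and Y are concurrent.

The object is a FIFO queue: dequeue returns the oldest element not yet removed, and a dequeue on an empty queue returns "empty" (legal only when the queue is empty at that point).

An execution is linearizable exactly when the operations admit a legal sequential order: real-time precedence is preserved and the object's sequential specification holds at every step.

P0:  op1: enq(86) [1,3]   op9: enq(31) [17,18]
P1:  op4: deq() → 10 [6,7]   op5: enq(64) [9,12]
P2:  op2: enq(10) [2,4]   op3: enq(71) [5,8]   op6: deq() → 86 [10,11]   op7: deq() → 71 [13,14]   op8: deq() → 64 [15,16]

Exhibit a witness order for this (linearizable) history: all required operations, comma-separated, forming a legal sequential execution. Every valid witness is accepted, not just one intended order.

op2, op1, op3, op4, op5, op6, op7, op8, op9

1. op2 enq(10), leaving queue <10>
2. op1 enq(86), leaving queue <10,86>
3. op3 enq(71), leaving queue <10,86,71>
4. op4 deq() → 10, leaving queue <86,71>
5. op5 enq(64), leaving queue <86,71,64>
6. op6 deq() → 86, leaving queue <71,64>
7. op7 deq() → 71, leaving queue <64>
8. op8 deq() → 64, leaving queue <>
9. op9 enq(31), leaving queue <31>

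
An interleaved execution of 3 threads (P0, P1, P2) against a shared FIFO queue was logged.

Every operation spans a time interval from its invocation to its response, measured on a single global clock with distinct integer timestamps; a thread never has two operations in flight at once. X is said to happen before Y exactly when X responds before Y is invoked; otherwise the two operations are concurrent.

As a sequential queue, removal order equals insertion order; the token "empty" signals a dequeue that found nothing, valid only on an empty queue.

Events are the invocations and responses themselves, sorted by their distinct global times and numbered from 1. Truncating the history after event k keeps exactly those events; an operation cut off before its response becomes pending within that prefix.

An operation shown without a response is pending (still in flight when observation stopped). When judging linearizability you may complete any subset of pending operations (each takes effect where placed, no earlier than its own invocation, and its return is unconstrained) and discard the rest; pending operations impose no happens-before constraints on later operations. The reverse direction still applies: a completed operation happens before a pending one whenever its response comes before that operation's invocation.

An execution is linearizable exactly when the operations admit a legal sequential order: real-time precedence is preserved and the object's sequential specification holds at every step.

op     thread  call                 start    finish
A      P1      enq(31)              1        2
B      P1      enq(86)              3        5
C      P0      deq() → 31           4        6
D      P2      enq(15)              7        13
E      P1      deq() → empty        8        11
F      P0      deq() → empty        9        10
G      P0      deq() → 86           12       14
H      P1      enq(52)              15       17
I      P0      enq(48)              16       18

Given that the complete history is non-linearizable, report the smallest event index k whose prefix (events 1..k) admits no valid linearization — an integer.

events 1..10 are linearizable; a witness order is A, B, C, E, F:
step 1: A enq(31) — queue <31>
step 2: B enq(86) — queue <31,86>
step 3: C deq() → 31 — queue <86>
step 4: E deq() (pending, included) — queue <>
step 5: F deq() → empty — queue <>
once event 11 joins (E's response, time 11), exhaustive search finds no witness
no completion choice of the 1 pending operation (D) rescues it — every subset was tried
for example A, B, C, E, F (pending dropped) fails at step 4: E deq() → empty is not legal there
for example A, B, C, F, E (pending dropped) fails at step 4: F deq() → empty is not legal there

11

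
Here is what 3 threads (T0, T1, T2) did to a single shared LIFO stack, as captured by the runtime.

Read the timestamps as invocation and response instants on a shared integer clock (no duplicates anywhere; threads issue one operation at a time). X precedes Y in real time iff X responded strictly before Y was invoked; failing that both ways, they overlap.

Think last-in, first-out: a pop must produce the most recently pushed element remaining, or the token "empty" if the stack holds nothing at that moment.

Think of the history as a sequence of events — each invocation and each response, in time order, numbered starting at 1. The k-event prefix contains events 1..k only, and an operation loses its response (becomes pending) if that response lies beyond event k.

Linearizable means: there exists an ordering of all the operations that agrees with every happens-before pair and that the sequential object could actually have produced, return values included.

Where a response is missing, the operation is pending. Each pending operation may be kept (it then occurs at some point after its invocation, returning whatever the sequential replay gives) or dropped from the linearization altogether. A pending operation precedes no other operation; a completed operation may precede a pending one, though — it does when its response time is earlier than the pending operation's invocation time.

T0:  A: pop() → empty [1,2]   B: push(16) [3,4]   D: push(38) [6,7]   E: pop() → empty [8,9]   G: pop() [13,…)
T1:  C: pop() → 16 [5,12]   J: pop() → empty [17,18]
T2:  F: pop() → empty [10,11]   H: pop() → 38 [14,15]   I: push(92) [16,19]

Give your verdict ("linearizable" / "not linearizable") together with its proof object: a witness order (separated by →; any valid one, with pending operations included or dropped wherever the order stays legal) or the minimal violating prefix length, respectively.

cut after 8 events: linearizable; cut after 9 events (E responds, time 9): not linearizable
a single order respects real time; the 4 completed LIFO stack operations fail replay along it
every completion of the 1 pending operation (C) was checked; none linearizes
for example A, B, D, E (pending dropped) fails at step 4: E pop() → empty is not legal there

not linearizable — minimal violating prefix: 9 events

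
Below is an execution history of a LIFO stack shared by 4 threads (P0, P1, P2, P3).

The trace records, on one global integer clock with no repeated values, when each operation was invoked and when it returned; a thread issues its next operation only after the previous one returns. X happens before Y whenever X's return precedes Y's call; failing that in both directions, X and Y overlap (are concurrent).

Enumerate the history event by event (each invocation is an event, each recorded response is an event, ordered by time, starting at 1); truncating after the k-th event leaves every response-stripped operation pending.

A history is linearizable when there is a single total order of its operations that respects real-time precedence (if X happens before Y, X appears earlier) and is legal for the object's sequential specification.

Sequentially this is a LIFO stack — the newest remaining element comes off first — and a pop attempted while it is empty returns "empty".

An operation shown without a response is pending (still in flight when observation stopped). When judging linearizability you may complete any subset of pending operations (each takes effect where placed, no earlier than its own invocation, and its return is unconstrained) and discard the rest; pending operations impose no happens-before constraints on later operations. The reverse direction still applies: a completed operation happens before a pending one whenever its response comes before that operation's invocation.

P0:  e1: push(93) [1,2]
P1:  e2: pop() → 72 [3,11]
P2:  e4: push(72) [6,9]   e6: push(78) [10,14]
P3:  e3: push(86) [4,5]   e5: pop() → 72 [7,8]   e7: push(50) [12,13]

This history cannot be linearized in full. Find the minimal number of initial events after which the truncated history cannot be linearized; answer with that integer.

events 1..10 are linearizable; a witness order is e1, e2, e3, e4, e5:
after step 1 (e1 push(93)): stack <93>
after step 2 (e2 pop() (pending, included)): stack <>
after step 3 (e3 push(86)): stack <86>
after step 4 (e4 push(72)): stack <86,72>
after step 5 (e5 pop() → 72): stack <86>
event 11 — e2's response, time 11 — after it, nothing linearizes
no escape via the 1 pending operation (e6): every completion choice fails
for example e1, e2, e3, e4, e5 (pending dropped) fails at step 2: e2 pop() → 72 is not legal there
for example e1, e2, e3, e5, e4 (pending dropped) fails at step 2: e2 pop() → 72 is not legal there

11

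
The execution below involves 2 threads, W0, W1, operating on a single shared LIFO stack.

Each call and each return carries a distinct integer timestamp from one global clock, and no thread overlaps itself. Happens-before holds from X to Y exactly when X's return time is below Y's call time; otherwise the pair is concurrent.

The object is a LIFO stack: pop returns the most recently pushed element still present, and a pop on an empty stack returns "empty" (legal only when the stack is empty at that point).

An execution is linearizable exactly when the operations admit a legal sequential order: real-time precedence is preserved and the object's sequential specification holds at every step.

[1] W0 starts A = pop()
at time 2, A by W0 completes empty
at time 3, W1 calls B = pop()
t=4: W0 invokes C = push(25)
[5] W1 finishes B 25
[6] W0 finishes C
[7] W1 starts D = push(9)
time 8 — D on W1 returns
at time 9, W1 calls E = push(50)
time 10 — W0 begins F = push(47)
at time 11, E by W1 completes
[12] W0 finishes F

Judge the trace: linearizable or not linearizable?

one valid linearization: A, C, B, D, E, F
after step 1 (A pop() → empty): stack <>
after step 2 (C push(25)): stack <25>
after step 3 (B pop() → 25): stack <>
after step 4 (D push(9)): stack <9>
after step 5 (E push(50)): stack <9,50>
after step 6 (F push(47)): stack <9,50,47>

linearizable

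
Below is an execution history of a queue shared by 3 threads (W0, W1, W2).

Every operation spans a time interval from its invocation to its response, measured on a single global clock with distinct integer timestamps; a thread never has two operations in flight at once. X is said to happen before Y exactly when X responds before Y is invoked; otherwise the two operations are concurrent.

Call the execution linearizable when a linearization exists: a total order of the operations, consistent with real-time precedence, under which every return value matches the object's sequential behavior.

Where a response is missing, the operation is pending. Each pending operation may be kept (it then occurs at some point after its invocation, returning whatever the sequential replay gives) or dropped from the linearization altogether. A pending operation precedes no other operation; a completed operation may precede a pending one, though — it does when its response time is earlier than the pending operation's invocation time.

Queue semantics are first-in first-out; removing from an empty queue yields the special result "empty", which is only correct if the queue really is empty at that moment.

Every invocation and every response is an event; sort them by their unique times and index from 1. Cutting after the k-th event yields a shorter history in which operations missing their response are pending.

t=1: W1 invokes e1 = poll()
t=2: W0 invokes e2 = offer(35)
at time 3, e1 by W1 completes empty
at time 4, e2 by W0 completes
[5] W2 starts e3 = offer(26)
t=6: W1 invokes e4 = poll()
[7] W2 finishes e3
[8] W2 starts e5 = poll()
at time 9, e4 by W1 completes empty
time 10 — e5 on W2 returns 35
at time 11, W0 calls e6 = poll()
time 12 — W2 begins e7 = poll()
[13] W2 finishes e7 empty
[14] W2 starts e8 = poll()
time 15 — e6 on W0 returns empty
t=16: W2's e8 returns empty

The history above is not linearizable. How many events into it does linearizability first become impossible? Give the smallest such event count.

one valid order for events 1..8 is e1, e2, e3:
after step 1 (e1 poll() → empty): queue <>
after step 2 (e2 offer(35)): queue <35>
after step 3 (e3 offer(26)): queue <35,26>
with event 9 included (e4 responding at time 9), all real-time-consistent orders fail
every completion of the 1 pending operation (e5) was checked; none linearizes
for example e1, e2, e3, e4 (pending dropped) fails at step 4: e4 poll() → empty is not legal there
for example e1, e2, e4, e3 (pending dropped) fails at step 3: e4 poll() → empty is not legal there

9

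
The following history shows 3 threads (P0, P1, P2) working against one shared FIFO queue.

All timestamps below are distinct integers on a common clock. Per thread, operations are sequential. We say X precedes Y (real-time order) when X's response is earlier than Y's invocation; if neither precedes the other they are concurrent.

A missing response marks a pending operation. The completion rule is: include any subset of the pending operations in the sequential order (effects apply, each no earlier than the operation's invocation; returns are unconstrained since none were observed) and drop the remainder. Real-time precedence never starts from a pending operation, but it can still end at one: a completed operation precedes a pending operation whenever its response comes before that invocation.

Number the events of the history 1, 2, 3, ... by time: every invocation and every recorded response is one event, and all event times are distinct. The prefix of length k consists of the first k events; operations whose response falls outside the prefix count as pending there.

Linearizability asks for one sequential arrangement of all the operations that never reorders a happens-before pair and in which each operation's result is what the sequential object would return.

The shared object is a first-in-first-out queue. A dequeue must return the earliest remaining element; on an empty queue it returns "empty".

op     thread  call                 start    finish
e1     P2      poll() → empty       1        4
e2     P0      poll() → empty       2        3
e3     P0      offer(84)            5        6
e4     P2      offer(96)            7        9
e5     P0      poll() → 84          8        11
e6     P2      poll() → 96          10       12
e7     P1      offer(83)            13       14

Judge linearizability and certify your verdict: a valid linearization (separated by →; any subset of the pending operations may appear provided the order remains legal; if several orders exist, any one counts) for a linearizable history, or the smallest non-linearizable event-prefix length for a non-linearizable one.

1. e1 poll() → empty, leaving queue <>
2. e2 poll() → empty, leaving queue <>
3. e3 offer(84), leaving queue <84>
4. e4 offer(96), leaving queue <84,96>
5. e5 poll() → 84, leaving queue <96>
6. e6 poll() → 96, leaving queue <>
7. e7 offer(83), leaving queue <83>

linearizable — witness: e1 → e2 → e3 → e4 → e5 → e6 → e7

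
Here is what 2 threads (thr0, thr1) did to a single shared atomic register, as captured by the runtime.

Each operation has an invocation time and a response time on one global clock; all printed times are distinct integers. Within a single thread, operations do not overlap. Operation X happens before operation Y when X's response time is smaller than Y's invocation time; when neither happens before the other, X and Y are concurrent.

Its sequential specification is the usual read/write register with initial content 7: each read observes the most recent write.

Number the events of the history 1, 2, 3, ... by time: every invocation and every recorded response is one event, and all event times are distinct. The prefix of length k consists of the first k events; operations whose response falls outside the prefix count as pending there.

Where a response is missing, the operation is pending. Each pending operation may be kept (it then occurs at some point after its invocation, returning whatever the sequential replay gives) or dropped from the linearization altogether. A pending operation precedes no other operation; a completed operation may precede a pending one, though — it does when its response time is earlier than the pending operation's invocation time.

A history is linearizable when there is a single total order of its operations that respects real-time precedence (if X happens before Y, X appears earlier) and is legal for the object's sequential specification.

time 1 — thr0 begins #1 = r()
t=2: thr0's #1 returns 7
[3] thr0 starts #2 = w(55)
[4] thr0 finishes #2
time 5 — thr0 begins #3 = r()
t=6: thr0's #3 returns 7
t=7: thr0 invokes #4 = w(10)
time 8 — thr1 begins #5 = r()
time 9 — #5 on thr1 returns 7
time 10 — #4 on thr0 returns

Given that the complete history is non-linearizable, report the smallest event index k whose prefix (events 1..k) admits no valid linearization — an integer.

events 1..5 are still linearizable — one witness is #1, #2:
after step 1 (#1 r() → 7): value 7
after step 2 (#2 w(55)): value 55
once event 6 joins (#3's response, time 6), exhaustive search finds no witness
e.g. #1, #2, #3: illegal at step 3, since #3 r() → 7 cannot apply there

6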